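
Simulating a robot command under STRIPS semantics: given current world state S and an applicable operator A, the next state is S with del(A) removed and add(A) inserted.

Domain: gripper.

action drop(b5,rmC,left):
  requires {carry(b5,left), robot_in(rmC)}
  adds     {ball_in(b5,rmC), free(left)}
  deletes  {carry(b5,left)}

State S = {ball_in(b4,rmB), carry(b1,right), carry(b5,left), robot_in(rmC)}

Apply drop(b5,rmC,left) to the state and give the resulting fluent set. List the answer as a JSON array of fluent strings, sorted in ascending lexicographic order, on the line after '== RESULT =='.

Progress:
  pre ⊆ S: {carry(b5,left), robot_in(rmC)} ⊆ S  — applicable
  S \ del = {ball_in(b4,rmB), carry(b1,right), robot_in(rmC)}
  ∪ add   = {ball_in(b4,rmB), ball_in(b5,rmC), carry(b1,right), free(left), robot_in(rmC)}

== RESULT ==
["ball_in(b4,rmB)", "ball_in(b5,rmC)", "carry(b1,right)", "free(left)", "robot_in(rmC)"]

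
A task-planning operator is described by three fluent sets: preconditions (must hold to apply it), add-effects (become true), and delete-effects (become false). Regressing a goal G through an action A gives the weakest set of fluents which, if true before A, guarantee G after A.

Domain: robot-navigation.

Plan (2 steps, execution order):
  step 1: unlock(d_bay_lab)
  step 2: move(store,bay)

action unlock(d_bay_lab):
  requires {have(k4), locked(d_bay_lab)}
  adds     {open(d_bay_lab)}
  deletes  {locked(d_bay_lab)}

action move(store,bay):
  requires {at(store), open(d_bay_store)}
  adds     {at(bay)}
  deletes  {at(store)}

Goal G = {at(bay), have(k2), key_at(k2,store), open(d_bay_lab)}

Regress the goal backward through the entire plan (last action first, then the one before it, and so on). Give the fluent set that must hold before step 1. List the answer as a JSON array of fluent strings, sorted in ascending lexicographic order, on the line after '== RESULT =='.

Work backward from the goal:
  through step 2 (move(store,bay)): drop {at(bay)}, keep {have(k2), key_at(k2,store), open(d_bay_lab)}, require {at(store), open(d_bay_store)}
    → {at(store), have(k2), key_at(k2,store), open(d_bay_lab), open(d_bay_store)}
  through step 1 (unlock(d_bay_lab)): drop {open(d_bay_lab)}, keep {at(store), have(k2), key_at(k2,store), open(d_bay_store)}, require {have(k4), locked(d_bay_lab)}
    → {at(store), have(k2), have(k4), key_at(k2,store), locked(d_bay_lab), open(d_bay_store)}

== RESULT ==
["at(store)", "have(k2)", "have(k4)", "key_at(k2,store)", "locked(d_bay_lab)", "open(d_bay_store)"]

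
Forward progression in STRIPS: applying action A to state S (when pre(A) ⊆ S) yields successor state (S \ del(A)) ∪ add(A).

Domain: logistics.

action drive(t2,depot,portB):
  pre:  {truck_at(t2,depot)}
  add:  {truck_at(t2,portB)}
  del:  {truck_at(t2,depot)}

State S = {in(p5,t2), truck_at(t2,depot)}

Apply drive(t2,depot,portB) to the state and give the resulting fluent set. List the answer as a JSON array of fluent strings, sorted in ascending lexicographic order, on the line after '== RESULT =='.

Progress:
  pre ⊆ S: {truck_at(t2,depot)} ⊆ S  — applicable
  S \ del = {in(p5,t2)}
  ∪ add   = {in(p5,t2), truck_at(t2,portB)}

== RESULT ==
["in(p5,t2)", "truck_at(t2,portB)"]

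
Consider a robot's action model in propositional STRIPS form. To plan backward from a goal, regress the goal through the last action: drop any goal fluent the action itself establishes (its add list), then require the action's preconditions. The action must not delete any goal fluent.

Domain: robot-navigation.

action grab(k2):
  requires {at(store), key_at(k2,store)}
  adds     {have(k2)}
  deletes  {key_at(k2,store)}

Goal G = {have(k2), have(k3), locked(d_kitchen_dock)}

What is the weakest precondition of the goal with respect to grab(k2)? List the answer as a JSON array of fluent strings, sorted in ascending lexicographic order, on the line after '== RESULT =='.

Regress:
  G ∩ del = {}  (empty — regression defined)
  G \ add = {have(k2), have(k3), locked(d_kitchen_dock)} \ {have(k2)} = {have(k3), locked(d_kitchen_dock)}
  ∪ pre   = {have(k3), locked(d_kitchen_dock)} ∪ {at(store), key_at(k2,store)}
          = {at(store), have(k3), key_at(k2,store), locked(d_kitchen_dock)}

== RESULT ==
["at(store)", "have(k3)", "key_at(k2,store)", "locked(d_kitchen_dock)"]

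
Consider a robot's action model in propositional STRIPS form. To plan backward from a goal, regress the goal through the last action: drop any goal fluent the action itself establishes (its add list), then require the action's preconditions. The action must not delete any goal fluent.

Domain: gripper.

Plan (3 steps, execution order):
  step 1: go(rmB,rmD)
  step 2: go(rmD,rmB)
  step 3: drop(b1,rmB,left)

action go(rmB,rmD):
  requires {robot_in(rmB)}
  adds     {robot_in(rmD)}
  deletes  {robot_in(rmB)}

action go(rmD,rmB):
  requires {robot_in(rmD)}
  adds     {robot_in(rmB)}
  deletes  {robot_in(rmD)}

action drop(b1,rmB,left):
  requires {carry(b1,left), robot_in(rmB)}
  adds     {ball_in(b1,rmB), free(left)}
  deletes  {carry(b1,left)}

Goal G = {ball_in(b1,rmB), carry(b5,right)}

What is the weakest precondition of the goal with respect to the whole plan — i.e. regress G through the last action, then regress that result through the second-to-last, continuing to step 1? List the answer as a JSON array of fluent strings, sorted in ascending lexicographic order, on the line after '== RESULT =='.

Work backward from the goal:
  through step 3 (drop(b1,rmB,left)): drop {ball_in(b1,rmB)}, keep {carry(b5,right)}, require {carry(b1,left), robot_in(rmB)}
    → {carry(b1,left), carry(b5,right), robot_in(rmB)}
  through step 2 (go(rmD,rmB)): drop {robot_in(rmB)}, keep {carry(b1,left), carry(b5,right)}, require {robot_in(rmD)}
    → {carry(b1,left), carry(b5,right), robot_in(rmD)}
  through step 1 (go(rmB,rmD)): drop {robot_in(rmD)}, keep {carry(b1,left), carry(b5,right)}, require {robot_in(rmB)}
    → {carry(b1,left), carry(b5,right), robot_in(rmB)}

== RESULT ==
["carry(b1,left)", "carry(b5,right)", "robot_in(rmB)"]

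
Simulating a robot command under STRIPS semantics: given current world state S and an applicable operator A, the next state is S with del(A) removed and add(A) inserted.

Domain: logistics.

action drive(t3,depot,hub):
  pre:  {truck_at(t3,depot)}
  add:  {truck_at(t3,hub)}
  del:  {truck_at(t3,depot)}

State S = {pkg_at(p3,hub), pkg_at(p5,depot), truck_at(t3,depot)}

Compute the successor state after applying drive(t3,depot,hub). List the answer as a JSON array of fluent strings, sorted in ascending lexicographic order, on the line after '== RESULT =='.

Progress:
  pre ⊆ S: {truck_at(t3,depot)} ⊆ S  — applicable
  S \ del = {pkg_at(p3,hub), pkg_at(p5,depot)}
  ∪ add   = {pkg_at(p3,hub), pkg_at(p5,depot), truck_at(t3,hub)}

== RESULT ==
["pkg_at(p3,hub)", "pkg_at(p5,depot)", "truck_at(t3,hub)"]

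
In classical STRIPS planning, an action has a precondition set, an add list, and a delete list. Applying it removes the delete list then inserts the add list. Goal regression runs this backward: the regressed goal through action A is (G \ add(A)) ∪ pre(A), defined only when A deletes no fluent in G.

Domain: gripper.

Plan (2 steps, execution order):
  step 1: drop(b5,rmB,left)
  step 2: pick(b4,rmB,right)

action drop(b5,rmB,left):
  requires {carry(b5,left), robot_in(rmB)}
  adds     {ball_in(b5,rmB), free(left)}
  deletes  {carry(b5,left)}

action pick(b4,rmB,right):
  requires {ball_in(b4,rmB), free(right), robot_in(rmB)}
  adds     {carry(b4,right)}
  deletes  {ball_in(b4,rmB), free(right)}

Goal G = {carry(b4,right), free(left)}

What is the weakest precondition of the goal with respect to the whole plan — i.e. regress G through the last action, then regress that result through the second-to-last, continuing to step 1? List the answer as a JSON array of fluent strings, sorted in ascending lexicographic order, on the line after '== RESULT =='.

Work backward from the goal:
  through step 2 (pick(b4,rmB,right)): drop {carry(b4,right)}, keep {free(left)}, require {ball_in(b4,rmB), free(right), robot_in(rmB)}
    → {ball_in(b4,rmB), free(left), free(right), robot_in(rmB)}
  through step 1 (drop(b5,rmB,left)): drop {free(left)}, keep {ball_in(b4,rmB), free(right), robot_in(rmB)}, require {carry(b5,left), robot_in(rmB)}
    → {ball_in(b4,rmB), carry(b5,left), free(right), robot_in(rmB)}

== RESULT ==
["ball_in(b4,rmB)", "carry(b5,left)", "free(right)", "robot_in(rmB)"]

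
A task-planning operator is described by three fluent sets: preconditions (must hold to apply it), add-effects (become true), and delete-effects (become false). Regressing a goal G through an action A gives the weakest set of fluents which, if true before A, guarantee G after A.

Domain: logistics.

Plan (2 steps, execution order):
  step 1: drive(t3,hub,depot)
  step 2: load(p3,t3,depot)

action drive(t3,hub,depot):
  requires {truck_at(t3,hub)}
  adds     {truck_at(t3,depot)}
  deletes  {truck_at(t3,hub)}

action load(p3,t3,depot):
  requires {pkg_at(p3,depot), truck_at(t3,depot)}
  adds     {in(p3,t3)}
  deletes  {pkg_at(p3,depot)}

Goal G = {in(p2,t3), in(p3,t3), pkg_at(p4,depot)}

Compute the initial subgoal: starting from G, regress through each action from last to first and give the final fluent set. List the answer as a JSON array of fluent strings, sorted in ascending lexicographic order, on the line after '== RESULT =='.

Work backward from the goal:
  through step 2 (load(p3,t3,depot)): drop {in(p3,t3)}, keep {in(p2,t3), pkg_at(p4,depot)}, require {pkg_at(p3,depot), truck_at(t3,depot)}
    → {in(p2,t3), pkg_at(p3,depot), pkg_at(p4,depot), truck_at(t3,depot)}
  through step 1 (drive(t3,hub,depot)): drop {truck_at(t3,depot)}, keep {in(p2,t3), pkg_at(p3,depot), pkg_at(p4,depot)}, require {truck_at(t3,hub)}
    → {in(p2,t3), pkg_at(p3,depot), pkg_at(p4,depot), truck_at(t3,hub)}

== RESULT ==
["in(p2,t3)", "pkg_at(p3,depot)", "pkg_at(p4,depot)", "truck_at(t3,hub)"]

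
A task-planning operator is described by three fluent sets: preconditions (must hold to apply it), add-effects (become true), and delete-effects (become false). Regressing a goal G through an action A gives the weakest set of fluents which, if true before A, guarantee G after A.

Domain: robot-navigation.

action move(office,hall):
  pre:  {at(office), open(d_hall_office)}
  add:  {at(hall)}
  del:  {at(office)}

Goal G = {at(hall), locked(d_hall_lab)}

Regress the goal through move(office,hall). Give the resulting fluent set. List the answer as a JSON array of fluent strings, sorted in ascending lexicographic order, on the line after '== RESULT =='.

Compute (G \ add) ∪ pre:
  G ∩ del = {}  (empty — regression defined)
  G \ add = {at(hall), locked(d_hall_lab)} \ {at(hall)} = {locked(d_hall_lab)}
  ∪ pre   = {locked(d_hall_lab)} ∪ {at(office), open(d_hall_office)}
          = {at(office), locked(d_hall_lab), open(d_hall_office)}

== RESULT ==
["at(office)", "locked(d_hall_lab)", "open(d_hall_office)"]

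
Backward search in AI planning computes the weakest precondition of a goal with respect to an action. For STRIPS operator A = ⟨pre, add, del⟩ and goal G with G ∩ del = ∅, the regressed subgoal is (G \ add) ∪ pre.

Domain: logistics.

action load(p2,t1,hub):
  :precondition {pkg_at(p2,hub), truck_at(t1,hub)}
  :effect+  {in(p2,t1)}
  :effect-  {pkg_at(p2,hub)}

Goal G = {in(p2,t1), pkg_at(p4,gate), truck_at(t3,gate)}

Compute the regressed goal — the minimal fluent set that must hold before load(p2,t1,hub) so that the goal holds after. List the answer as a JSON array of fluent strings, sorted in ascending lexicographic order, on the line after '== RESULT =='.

Regress:
  G ∩ del = {}  (empty — regression defined)
  G \ add = {in(p2,t1), pkg_at(p4,gate), truck_at(t3,gate)} \ {in(p2,t1)} = {pkg_at(p4,gate), truck_at(t3,gate)}
  ∪ pre   = {pkg_at(p4,gate), truck_at(t3,gate)} ∪ {pkg_at(p2,hub), truck_at(t1,hub)}
          = {pkg_at(p2,hub), pkg_at(p4,gate), truck_at(t1,hub), truck_at(t3,gate)}

== RESULT ==
["pkg_at(p2,hub)", "pkg_at(p4,gate)", "truck_at(t1,hub)", "truck_at(t3,gate)"]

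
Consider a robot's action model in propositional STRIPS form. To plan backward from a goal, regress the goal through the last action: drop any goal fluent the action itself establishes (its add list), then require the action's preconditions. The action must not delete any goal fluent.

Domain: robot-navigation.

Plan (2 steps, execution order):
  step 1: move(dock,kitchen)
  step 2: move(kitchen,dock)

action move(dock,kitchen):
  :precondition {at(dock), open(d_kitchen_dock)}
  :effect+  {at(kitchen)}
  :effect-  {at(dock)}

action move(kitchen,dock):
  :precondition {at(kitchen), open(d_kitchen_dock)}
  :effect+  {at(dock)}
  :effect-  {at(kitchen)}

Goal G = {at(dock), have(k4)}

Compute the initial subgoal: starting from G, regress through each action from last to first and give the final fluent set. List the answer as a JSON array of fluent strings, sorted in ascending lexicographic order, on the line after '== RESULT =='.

Regress step by step:
  through step 2 (move(kitchen,dock)): drop {at(dock)}, keep {have(k4)}, require {at(kitchen), open(d_kitchen_dock)}
    → {at(kitchen), have(k4), open(d_kitchen_dock)}
  through step 1 (move(dock,kitchen)): drop {at(kitchen)}, keep {have(k4), open(d_kitchen_dock)}, require {at(dock), open(d_kitchen_dock)}
    → {at(dock), have(k4), open(d_kitchen_dock)}

== RESULT ==
["at(dock)", "have(k4)", "open(d_kitchen_dock)"]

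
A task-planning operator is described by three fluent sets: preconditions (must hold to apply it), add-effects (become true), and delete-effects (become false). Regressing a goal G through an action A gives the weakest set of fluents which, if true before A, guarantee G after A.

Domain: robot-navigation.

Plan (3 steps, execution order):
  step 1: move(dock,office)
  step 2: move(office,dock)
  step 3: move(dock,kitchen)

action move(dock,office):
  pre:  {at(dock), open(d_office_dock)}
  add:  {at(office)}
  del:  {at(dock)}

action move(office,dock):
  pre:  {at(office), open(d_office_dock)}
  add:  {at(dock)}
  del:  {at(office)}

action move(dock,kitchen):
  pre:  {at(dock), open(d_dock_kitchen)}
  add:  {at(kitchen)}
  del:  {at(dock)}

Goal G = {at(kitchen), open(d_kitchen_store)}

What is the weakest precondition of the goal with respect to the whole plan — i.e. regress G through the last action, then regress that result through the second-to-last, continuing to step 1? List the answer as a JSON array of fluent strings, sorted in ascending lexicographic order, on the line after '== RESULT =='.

Work backward from the goal:
  through step 3 (move(dock,kitchen)): drop {at(kitchen)}, keep {open(d_kitchen_store)}, require {at(dock), open(d_dock_kitchen)}
    → {at(dock), open(d_dock_kitchen), open(d_kitchen_store)}
  through step 2 (move(office,dock)): drop {at(dock)}, keep {open(d_dock_kitchen), open(d_kitchen_store)}, require {at(office), open(d_office_dock)}
    → {at(office), open(d_dock_kitchen), open(d_kitchen_store), open(d_office_dock)}
  through step 1 (move(dock,office)): drop {at(office)}, keep {open(d_dock_kitchen), open(d_kitchen_store), open(d_office_dock)}, require {at(dock), open(d_office_dock)}
    → {at(dock), open(d_dock_kitchen), open(d_kitchen_store), open(d_office_dock)}

== RESULT ==
["at(dock)", "open(d_dock_kitchen)", "open(d_kitchen_store)", "open(d_office_dock)"]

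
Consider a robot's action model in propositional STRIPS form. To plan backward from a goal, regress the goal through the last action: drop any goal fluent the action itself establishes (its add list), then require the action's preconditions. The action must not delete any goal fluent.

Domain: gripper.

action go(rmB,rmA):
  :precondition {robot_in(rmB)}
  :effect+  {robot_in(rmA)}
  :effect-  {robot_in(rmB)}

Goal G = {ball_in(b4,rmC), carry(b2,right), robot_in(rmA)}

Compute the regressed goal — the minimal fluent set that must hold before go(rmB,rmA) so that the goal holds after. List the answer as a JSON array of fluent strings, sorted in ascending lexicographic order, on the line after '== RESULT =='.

Regress:
  G ∩ del = {}  (empty — regression defined)
  G \ add = {ball_in(b4,rmC), carry(b2,right), robot_in(rmA)} \ {robot_in(rmA)} = {ball_in(b4,rmC), carry(b2,right)}
  ∪ pre   = {ball_in(b4,rmC), carry(b2,right)} ∪ {robot_in(rmB)}
          = {ball_in(b4,rmC), carry(b2,right), robot_in(rmB)}

== RESULT ==
["ball_in(b4,rmC)", "carry(b2,right)", "robot_in(rmB)"]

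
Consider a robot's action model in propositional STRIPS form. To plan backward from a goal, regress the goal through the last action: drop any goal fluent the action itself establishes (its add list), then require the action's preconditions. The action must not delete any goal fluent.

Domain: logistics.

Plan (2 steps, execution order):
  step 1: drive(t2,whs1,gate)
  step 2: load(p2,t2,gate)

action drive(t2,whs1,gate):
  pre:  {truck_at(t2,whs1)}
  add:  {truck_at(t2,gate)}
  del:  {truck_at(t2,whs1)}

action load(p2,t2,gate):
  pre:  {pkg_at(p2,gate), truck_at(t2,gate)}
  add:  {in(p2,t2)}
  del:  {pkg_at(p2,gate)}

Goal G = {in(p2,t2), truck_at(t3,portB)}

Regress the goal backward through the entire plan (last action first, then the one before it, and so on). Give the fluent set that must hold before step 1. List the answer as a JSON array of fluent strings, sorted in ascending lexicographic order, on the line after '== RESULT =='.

Regress step by step:
  through step 2 (load(p2,t2,gate)): drop {in(p2,t2)}, keep {truck_at(t3,portB)}, require {pkg_at(p2,gate), truck_at(t2,gate)}
    → {pkg_at(p2,gate), truck_at(t2,gate), truck_at(t3,portB)}
  through step 1 (drive(t2,whs1,gate)): drop {truck_at(t2,gate)}, keep {pkg_at(p2,gate), truck_at(t3,portB)}, require {truck_at(t2,whs1)}
    → {pkg_at(p2,gate), truck_at(t2,whs1), truck_at(t3,portB)}

== RESULT ==
["pkg_at(p2,gate)", "truck_at(t2,whs1)", "truck_at(t3,portB)"]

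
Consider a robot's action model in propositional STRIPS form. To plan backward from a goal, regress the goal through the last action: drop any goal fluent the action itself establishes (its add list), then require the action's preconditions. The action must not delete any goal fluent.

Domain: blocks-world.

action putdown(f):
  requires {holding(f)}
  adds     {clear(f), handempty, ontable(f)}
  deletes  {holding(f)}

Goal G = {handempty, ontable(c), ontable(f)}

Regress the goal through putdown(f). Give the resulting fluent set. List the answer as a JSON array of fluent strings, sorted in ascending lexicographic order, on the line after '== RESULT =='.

Compute (G \ add) ∪ pre:
  G ∩ del = {}  (empty — regression defined)
  G \ add = {handempty, ontable(c), ontable(f)} \ {clear(f), handempty, ontable(f)} = {ontable(c)}
  ∪ pre   = {ontable(c)} ∪ {holding(f)}
          = {holding(f), ontable(c)}

== RESULT ==
["holding(f)", "ontable(c)"]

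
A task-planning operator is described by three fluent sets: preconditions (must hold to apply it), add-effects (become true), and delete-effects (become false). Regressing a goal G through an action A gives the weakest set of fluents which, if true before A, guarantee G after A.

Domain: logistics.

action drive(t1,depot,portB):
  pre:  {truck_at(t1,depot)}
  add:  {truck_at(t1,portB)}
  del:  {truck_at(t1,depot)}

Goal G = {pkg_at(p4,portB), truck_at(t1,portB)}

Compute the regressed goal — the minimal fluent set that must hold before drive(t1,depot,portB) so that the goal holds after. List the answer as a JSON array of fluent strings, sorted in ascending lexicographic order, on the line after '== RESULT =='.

Regress:
  G ∩ del = {}  (empty — regression defined)
  G \ add = {pkg_at(p4,portB), truck_at(t1,portB)} \ {truck_at(t1,portB)} = {pkg_at(p4,portB)}
  ∪ pre   = {pkg_at(p4,portB)} ∪ {truck_at(t1,depot)}
          = {pkg_at(p4,portB), truck_at(t1,depot)}

== RESULT ==
["pkg_at(p4,portB)", "truck_at(t1,depot)"]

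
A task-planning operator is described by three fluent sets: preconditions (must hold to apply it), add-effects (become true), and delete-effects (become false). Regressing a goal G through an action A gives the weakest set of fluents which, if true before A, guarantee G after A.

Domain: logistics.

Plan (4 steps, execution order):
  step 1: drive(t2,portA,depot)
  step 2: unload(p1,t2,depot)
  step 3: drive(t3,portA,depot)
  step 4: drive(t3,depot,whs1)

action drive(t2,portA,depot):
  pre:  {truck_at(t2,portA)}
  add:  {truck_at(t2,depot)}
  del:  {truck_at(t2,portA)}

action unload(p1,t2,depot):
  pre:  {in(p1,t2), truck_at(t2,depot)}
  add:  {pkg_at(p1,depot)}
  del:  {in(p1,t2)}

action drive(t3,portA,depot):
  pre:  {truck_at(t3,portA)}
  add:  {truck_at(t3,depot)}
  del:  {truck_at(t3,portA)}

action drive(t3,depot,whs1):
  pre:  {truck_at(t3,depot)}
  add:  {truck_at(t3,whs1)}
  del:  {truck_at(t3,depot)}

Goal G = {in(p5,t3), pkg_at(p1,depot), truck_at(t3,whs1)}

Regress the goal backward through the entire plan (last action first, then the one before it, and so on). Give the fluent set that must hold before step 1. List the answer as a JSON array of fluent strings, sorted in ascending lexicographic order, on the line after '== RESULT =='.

Regress step by step:
  through step 4 (drive(t3,depot,whs1)): drop {truck_at(t3,whs1)}, keep {in(p5,t3), pkg_at(p1,depot)}, require {truck_at(t3,depot)}
    → {in(p5,t3), pkg_at(p1,depot), truck_at(t3,depot)}
  through step 3 (drive(t3,portA,depot)): drop {truck_at(t3,depot)}, keep {in(p5,t3), pkg_at(p1,depot)}, require {truck_at(t3,portA)}
    → {in(p5,t3), pkg_at(p1,depot), truck_at(t3,portA)}
  through step 2 (unload(p1,t2,depot)): drop {pkg_at(p1,depot)}, keep {in(p5,t3), truck_at(t3,portA)}, require {in(p1,t2), truck_at(t2,depot)}
    → {in(p1,t2), in(p5,t3), truck_at(t2,depot), truck_at(t3,portA)}
  through step 1 (drive(t2,portA,depot)): drop {truck_at(t2,depot)}, keep {in(p1,t2), in(p5,t3), truck_at(t3,portA)}, require {truck_at(t2,portA)}
    → {in(p1,t2), in(p5,t3), truck_at(t2,portA), truck_at(t3,portA)}

== RESULT ==
["in(p1,t2)", "in(p5,t3)", "truck_at(t2,portA)", "truck_at(t3,portA)"]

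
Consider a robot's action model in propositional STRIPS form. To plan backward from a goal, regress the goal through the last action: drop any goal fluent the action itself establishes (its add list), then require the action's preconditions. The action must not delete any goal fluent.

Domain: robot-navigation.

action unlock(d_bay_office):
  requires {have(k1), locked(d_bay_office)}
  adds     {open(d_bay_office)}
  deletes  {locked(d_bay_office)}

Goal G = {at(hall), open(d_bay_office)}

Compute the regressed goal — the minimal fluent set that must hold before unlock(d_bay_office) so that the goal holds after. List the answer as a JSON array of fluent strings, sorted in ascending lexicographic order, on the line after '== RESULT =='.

Compute (G \ add) ∪ pre:
  G ∩ del = {}  (empty — regression defined)
  G \ add = {at(hall), open(d_bay_office)} \ {open(d_bay_office)} = {at(hall)}
  ∪ pre   = {at(hall)} ∪ {have(k1), locked(d_bay_office)}
          = {at(hall), have(k1), locked(d_bay_office)}

== RESULT ==
["at(hall)", "have(k1)", "locked(d_bay_office)"]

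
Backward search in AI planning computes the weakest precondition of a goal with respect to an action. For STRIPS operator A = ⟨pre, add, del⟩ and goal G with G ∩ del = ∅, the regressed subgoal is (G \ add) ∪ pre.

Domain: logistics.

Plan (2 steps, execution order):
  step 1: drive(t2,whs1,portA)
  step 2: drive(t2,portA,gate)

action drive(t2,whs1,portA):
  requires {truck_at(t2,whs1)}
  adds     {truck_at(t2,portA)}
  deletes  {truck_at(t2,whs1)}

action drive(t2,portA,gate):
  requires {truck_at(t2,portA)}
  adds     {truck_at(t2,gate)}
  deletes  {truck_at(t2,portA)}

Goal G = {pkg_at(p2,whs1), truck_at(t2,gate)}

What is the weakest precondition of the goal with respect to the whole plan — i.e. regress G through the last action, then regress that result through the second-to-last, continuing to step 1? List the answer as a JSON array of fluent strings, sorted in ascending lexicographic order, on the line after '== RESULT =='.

Work backward from the goal:
  through step 2 (drive(t2,portA,gate)): drop {truck_at(t2,gate)}, keep {pkg_at(p2,whs1)}, require {truck_at(t2,portA)}
    → {pkg_at(p2,whs1), truck_at(t2,portA)}
  through step 1 (drive(t2,whs1,portA)): drop {truck_at(t2,portA)}, keep {pkg_at(p2,whs1)}, require {truck_at(t2,whs1)}
    → {pkg_at(p2,whs1), truck_at(t2,whs1)}

== RESULT ==
["pkg_at(p2,whs1)", "truck_at(t2,whs1)"]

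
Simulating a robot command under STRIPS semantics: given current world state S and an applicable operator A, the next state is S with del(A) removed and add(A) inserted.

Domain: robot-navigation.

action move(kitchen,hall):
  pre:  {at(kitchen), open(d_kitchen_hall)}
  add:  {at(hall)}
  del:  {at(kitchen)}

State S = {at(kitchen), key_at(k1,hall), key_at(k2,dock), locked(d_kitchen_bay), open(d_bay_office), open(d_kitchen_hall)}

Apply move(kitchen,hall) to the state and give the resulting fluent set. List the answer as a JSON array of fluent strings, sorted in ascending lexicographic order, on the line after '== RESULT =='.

Progress:
  pre ⊆ S: {at(kitchen), open(d_kitchen_hall)} ⊆ S  — applicable
  S \ del = {key_at(k1,hall), key_at(k2,dock), locked(d_kitchen_bay), open(d_bay_office), open(d_kitchen_hall)}
  ∪ add   = {at(hall), key_at(k1,hall), key_at(k2,dock), locked(d_kitchen_bay), open(d_bay_office), open(d_kitchen_hall)}

== RESULT ==
["at(hall)", "key_at(k1,hall)", "key_at(k2,dock)", "locked(d_kitchen_bay)", "open(d_bay_office)", "open(d_kitchen_hall)"]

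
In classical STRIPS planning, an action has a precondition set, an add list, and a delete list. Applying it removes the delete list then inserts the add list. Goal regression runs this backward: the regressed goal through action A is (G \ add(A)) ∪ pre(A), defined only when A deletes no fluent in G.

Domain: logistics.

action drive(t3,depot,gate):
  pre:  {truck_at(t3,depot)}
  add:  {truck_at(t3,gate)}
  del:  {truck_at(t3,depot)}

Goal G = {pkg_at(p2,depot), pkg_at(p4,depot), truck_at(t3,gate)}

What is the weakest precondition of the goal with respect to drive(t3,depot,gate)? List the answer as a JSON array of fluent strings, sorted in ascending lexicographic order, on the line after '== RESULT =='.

Regress:
  G ∩ del = {}  (empty — regression defined)
  G \ add = {pkg_at(p2,depot), pkg_at(p4,depot), truck_at(t3,gate)} \ {truck_at(t3,gate)} = {pkg_at(p2,depot), pkg_at(p4,depot)}
  ∪ pre   = {pkg_at(p2,depot), pkg_at(p4,depot)} ∪ {truck_at(t3,depot)}
          = {pkg_at(p2,depot), pkg_at(p4,depot), truck_at(t3,depot)}

== RESULT ==
["pkg_at(p2,depot)", "pkg_at(p4,depot)", "truck_at(t3,depot)"]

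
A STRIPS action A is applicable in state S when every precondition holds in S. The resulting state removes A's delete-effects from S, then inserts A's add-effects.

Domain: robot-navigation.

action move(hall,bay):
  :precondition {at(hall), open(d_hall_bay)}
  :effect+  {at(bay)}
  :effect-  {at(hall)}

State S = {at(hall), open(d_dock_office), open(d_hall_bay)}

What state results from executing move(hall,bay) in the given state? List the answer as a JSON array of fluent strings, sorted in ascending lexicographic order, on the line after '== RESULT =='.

Progress:
  pre ⊆ S: {at(hall), open(d_hall_bay)} ⊆ S  — applicable
  S \ del = {open(d_dock_office), open(d_hall_bay)}
  ∪ add   = {at(bay), open(d_dock_office), open(d_hall_bay)}

== RESULT ==
["at(bay)", "open(d_dock_office)", "open(d_hall_bay)"]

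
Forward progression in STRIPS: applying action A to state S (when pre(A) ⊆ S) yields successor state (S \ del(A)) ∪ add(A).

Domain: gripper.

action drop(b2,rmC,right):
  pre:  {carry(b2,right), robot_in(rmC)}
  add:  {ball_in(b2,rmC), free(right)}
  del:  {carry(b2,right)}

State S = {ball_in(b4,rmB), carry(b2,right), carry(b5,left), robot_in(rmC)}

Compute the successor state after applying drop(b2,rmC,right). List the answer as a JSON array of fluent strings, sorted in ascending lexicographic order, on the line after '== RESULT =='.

Compute (S \ del) ∪ add:
  pre ⊆ S: {carry(b2,right), robot_in(rmC)} ⊆ S  — applicable
  S \ del = {ball_in(b4,rmB), carry(b5,left), robot_in(rmC)}
  ∪ add   = {ball_in(b2,rmC), ball_in(b4,rmB), carry(b5,left), free(right), robot_in(rmC)}

== RESULT ==
["ball_in(b2,rmC)", "ball_in(b4,rmB)", "carry(b5,left)", "free(right)", "robot_in(rmC)"]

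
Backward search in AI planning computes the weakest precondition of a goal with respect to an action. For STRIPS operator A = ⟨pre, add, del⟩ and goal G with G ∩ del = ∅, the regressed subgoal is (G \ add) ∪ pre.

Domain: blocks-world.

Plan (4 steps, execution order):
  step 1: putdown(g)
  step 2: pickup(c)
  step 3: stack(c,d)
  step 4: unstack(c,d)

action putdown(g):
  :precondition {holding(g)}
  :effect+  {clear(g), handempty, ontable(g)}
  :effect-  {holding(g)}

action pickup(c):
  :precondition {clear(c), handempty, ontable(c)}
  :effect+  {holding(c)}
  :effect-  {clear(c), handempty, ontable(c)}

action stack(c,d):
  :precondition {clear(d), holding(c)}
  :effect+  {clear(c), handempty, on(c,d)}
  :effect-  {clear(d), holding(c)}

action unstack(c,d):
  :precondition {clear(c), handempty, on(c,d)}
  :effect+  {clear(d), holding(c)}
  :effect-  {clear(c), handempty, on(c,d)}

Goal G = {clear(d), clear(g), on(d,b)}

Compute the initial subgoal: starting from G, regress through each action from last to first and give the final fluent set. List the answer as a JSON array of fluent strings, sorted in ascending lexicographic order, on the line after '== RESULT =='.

Regress step by step:
  through step 4 (unstack(c,d)): drop {clear(d)}, keep {clear(g), on(d,b)}, require {clear(c), handempty, on(c,d)}
    → {clear(c), clear(g), handempty, on(c,d), on(d,b)}
  through step 3 (stack(c,d)): drop {clear(c), handempty, on(c,d)}, keep {clear(g), on(d,b)}, require {clear(d), holding(c)}
    → {clear(d), clear(g), holding(c), on(d,b)}
  through step 2 (pickup(c)): drop {holding(c)}, keep {clear(d), clear(g), on(d,b)}, require {clear(c), handempty, ontable(c)}
    → {clear(c), clear(d), clear(g), handempty, on(d,b), ontable(c)}
  through step 1 (putdown(g)): drop {clear(g), handempty}, keep {clear(c), clear(d), on(d,b), ontable(c)}, require {holding(g)}
    → {clear(c), clear(d), holding(g), on(d,b), ontable(c)}

== RESULT ==
["clear(c)", "clear(d)", "holding(g)", "on(d,b)", "ontable(c)"]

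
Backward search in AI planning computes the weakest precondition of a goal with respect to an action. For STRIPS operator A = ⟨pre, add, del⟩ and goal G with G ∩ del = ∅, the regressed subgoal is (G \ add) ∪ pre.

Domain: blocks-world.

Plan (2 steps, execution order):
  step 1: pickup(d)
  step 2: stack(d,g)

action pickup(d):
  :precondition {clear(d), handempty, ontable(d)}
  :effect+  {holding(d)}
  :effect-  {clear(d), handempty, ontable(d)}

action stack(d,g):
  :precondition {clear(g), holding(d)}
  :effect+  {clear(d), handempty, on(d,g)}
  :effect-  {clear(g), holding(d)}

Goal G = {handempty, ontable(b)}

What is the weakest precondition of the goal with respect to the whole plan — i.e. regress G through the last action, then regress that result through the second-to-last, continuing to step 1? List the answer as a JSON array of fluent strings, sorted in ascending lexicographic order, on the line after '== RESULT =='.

Work backward from the goal:
  through step 2 (stack(d,g)): drop {handempty}, keep {ontable(b)}, require {clear(g), holding(d)}
    → {clear(g), holding(d), ontable(b)}
  through step 1 (pickup(d)): drop {holding(d)}, keep {clear(g), ontable(b)}, require {clear(d), handempty, ontable(d)}
    → {clear(d), clear(g), handempty, ontable(b), ontable(d)}

== RESULT ==
["clear(d)", "clear(g)", "handempty", "ontable(b)", "ontable(d)"]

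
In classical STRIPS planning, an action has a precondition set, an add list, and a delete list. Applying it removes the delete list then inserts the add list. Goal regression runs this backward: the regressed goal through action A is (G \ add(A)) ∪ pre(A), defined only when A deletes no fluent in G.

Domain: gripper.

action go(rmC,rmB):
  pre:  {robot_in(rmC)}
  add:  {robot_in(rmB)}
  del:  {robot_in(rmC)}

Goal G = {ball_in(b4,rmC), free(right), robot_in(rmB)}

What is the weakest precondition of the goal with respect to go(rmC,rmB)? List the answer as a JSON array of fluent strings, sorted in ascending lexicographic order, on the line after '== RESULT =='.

Regress:
  G ∩ del = {}  (empty — regression defined)
  G \ add = {ball_in(b4,rmC), free(right), robot_in(rmB)} \ {robot_in(rmB)} = {ball_in(b4,rmC), free(right)}
  ∪ pre   = {ball_in(b4,rmC), free(right)} ∪ {robot_in(rmC)}
          = {ball_in(b4,rmC), free(right), robot_in(rmC)}

== RESULT ==
["ball_in(b4,rmC)", "free(right)", "robot_in(rmC)"]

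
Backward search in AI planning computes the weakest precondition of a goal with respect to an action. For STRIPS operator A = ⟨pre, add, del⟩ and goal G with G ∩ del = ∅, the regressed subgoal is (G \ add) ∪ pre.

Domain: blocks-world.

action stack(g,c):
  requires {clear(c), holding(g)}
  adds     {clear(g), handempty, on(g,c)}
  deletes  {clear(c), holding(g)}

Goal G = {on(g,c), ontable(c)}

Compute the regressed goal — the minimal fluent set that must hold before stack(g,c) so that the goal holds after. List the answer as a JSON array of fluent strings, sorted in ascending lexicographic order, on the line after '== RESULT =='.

Compute (G \ add) ∪ pre:
  G ∩ del = {}  (empty — regression defined)
  G \ add = {on(g,c), ontable(c)} \ {clear(g), handempty, on(g,c)} = {ontable(c)}
  ∪ pre   = {ontable(c)} ∪ {clear(c), holding(g)}
          = {clear(c), holding(g), ontable(c)}

== RESULT ==
["clear(c)", "holding(g)", "ontable(c)"]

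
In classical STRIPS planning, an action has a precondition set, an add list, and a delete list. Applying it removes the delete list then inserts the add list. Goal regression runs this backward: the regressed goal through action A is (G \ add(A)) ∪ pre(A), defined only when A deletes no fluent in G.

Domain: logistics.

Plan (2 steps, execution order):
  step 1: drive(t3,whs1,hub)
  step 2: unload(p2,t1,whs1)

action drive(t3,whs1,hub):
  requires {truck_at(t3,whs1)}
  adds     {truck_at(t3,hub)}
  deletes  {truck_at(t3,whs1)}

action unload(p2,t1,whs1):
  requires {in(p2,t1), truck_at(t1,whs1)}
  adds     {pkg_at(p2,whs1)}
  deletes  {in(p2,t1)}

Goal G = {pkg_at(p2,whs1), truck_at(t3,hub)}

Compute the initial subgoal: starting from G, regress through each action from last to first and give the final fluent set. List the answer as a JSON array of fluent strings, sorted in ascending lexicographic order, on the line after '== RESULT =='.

Work backward from the goal:
  through step 2 (unload(p2,t1,whs1)): drop {pkg_at(p2,whs1)}, keep {truck_at(t3,hub)}, require {in(p2,t1), truck_at(t1,whs1)}
    → {in(p2,t1), truck_at(t1,whs1), truck_at(t3,hub)}
  through step 1 (drive(t3,whs1,hub)): drop {truck_at(t3,hub)}, keep {in(p2,t1), truck_at(t1,whs1)}, require {truck_at(t3,whs1)}
    → {in(p2,t1), truck_at(t1,whs1), truck_at(t3,whs1)}

== RESULT ==
["in(p2,t1)", "truck_at(t1,whs1)", "truck_at(t3,whs1)"]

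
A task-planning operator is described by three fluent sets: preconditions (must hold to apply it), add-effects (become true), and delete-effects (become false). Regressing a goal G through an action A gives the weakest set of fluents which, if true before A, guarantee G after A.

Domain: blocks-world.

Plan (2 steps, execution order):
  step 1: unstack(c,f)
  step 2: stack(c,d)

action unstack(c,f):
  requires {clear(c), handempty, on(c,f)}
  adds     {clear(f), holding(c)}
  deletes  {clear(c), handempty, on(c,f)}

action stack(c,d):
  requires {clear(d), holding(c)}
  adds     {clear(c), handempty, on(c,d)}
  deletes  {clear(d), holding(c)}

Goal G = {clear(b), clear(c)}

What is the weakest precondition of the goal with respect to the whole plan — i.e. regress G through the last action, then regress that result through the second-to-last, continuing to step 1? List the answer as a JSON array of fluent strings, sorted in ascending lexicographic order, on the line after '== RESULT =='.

Regress step by step:
  through step 2 (stack(c,d)): drop {clear(c)}, keep {clear(b)}, require {clear(d), holding(c)}
    → {clear(b), clear(d), holding(c)}
  through step 1 (unstack(c,f)): drop {holding(c)}, keep {clear(b), clear(d)}, require {clear(c), handempty, on(c,f)}
    → {clear(b), clear(c), clear(d), handempty, on(c,f)}

== RESULT ==
["clear(b)", "clear(c)", "clear(d)", "handempty", "on(c,f)"]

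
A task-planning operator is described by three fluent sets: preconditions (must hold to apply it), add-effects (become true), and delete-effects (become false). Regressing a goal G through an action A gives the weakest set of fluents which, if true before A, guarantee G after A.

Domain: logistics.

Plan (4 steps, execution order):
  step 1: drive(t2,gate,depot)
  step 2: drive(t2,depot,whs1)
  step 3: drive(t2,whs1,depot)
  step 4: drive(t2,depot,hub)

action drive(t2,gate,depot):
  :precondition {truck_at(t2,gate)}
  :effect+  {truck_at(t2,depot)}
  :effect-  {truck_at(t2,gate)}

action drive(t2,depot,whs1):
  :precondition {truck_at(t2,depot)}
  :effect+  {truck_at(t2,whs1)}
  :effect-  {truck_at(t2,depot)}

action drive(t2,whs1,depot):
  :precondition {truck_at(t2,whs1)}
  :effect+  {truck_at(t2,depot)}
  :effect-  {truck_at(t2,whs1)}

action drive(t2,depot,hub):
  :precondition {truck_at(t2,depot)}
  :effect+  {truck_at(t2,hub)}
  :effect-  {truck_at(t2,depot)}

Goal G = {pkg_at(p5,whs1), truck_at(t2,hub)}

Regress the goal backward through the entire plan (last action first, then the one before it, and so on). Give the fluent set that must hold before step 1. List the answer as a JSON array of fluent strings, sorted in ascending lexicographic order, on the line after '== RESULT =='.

Work backward from the goal:
  through step 4 (drive(t2,depot,hub)): drop {truck_at(t2,hub)}, keep {pkg_at(p5,whs1)}, require {truck_at(t2,depot)}
    → {pkg_at(p5,whs1), truck_at(t2,depot)}
  through step 3 (drive(t2,whs1,depot)): drop {truck_at(t2,depot)}, keep {pkg_at(p5,whs1)}, require {truck_at(t2,whs1)}
    → {pkg_at(p5,whs1), truck_at(t2,whs1)}
  through step 2 (drive(t2,depot,whs1)): drop {truck_at(t2,whs1)}, keep {pkg_at(p5,whs1)}, require {truck_at(t2,depot)}
    → {pkg_at(p5,whs1), truck_at(t2,depot)}
  through step 1 (drive(t2,gate,depot)): drop {truck_at(t2,depot)}, keep {pkg_at(p5,whs1)}, require {truck_at(t2,gate)}
    → {pkg_at(p5,whs1), truck_at(t2,gate)}

== RESULT ==
["pkg_at(p5,whs1)", "truck_at(t2,gate)"]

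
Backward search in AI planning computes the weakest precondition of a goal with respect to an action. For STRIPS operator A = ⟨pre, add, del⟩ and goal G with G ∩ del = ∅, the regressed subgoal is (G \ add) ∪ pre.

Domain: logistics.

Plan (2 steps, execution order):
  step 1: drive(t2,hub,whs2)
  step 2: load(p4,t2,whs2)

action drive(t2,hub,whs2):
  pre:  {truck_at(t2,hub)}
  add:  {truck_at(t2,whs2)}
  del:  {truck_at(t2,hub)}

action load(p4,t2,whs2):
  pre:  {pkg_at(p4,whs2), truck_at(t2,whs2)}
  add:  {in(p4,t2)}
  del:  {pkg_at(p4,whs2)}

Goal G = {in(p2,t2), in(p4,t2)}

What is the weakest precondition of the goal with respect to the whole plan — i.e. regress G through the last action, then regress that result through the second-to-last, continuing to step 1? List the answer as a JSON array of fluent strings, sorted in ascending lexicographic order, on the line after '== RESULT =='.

Regress step by step:
  through step 2 (load(p4,t2,whs2)): drop {in(p4,t2)}, keep {in(p2,t2)}, require {pkg_at(p4,whs2), truck_at(t2,whs2)}
    → {in(p2,t2), pkg_at(p4,whs2), truck_at(t2,whs2)}
  through step 1 (drive(t2,hub,whs2)): drop {truck_at(t2,whs2)}, keep {in(p2,t2), pkg_at(p4,whs2)}, require {truck_at(t2,hub)}
    → {in(p2,t2), pkg_at(p4,whs2), truck_at(t2,hub)}

== RESULT ==
["in(p2,t2)", "pkg_at(p4,whs2)", "truck_at(t2,hub)"]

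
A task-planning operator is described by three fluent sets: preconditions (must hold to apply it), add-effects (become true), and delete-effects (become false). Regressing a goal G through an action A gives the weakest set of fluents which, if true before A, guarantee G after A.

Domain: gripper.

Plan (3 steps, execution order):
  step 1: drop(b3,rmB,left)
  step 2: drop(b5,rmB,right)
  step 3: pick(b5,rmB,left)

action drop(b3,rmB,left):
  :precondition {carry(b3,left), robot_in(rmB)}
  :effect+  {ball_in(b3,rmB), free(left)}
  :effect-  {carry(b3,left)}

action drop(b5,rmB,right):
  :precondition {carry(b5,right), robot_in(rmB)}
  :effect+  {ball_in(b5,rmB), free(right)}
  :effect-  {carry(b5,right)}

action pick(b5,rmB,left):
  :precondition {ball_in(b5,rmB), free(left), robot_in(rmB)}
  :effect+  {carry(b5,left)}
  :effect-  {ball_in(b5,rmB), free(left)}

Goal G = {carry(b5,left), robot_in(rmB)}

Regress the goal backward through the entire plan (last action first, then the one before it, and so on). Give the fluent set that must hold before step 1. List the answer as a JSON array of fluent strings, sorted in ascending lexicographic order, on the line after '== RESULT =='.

Regress step by step:
  through step 3 (pick(b5,rmB,left)): drop {carry(b5,left)}, keep {robot_in(rmB)}, require {ball_in(b5,rmB), free(left), robot_in(rmB)}
    → {ball_in(b5,rmB), free(left), robot_in(rmB)}
  through step 2 (drop(b5,rmB,right)): drop {ball_in(b5,rmB)}, keep {free(left), robot_in(rmB)}, require {carry(b5,right), robot_in(rmB)}
    → {carry(b5,right), free(left), robot_in(rmB)}
  through step 1 (drop(b3,rmB,left)): drop {free(left)}, keep {carry(b5,right), robot_in(rmB)}, require {carry(b3,left), robot_in(rmB)}
    → {carry(b3,left), carry(b5,right), robot_in(rmB)}

== RESULT ==
["carry(b3,left)", "carry(b5,right)", "robot_in(rmB)"]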